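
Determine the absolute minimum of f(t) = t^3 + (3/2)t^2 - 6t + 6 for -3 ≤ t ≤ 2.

5/2

Differentiating, f'(t) = 3t^2 + 3t - 6; which vanishes at t = -2 and t = 1.
Compare values at every candidate in [-3, 2]: f(-3) = 21/2; f(-2) = 16; f(1) = 5/2; f(2) = 8.
So the minimum is f(1) = 5/2.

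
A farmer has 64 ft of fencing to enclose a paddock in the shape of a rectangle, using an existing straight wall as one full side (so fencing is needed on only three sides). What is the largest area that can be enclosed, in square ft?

512

Let the sides perpendicular to the wall have length x and the parallel side y, so 2x + y = 64 and the area is A = xy = x(64 − 2x).
A'(x) = 64 − 4x = 0 gives x = 16, and A''(x) = −4 < 0 confirms a maximum.
Then y = 64 − 2·16 = 32 and A = 512.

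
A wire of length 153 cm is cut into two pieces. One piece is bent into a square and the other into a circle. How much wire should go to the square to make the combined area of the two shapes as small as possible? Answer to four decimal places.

Let x be the length used for the square. Square side x/4; circle radius (153−x)/(2π).
A(x) = (x/4)² + π·((153−x)/(2π))² = x²/16 + (153−x)²/(4π) for 0 ≤ x ≤ 153. A'(x) = x/8 − (153−x)/(2π) = 0 gives x = 4·153/(π+4) ≈ 85.6952.
A'' = 1/8 + 1/(2π) > 0, so this gives the minimum combined area; x ≈ 85.6952 cm to the square.

85.6952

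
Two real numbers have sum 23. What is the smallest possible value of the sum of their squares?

With a + b = 23, a^2 + b^2 = a^2 + (23 − a)^2.
The derivative 2a − 2(23 − a) = 4a − 46 vanishes at a = 23/2; second derivative 4 > 0, a minimum.
The minimum is 2·(23/2)^2 = 529/2.

529/2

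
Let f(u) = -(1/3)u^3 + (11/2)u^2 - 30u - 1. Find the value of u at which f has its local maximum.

Critical points: f'(u) = -u^2 + 11u - 30 vanishes at u = 5, 6.
Second-derivative test with f''(u) = -2u + 11: f''(5) = 1 > 0 ⇒ local minimum; f''(6) = -1 < 0 ⇒ local maximum.
Thus f has its local maximum at u = 6, with value -55.

6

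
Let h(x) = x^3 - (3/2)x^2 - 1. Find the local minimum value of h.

Critical points: h'(x) = 3x^2 - 3x vanishes at x = 0, 1.
Since h''(x) = 6x - 3, we get h''(0) = -3 < 0 ⇒ local maximum; h''(1) = 3 > 0 ⇒ local minimum.
So the local minimum value is h(1) = -3/2.

-3/2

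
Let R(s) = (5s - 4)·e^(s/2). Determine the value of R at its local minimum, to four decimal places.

R'(s) = 5·e^(s/2) + (5s - 4)·(1/2)·e^(s/2) = ((5/2)s + 3)·e^(s/2). Since e^(s/2) > 0, the only critical point is s = -6/5.
R''(-6/5) has the same sign as 5/2 > 0, so this is a local minimum.
R(-6/5) = (-10)·e^(-3/5) ≈ -5.4881.

-5.4881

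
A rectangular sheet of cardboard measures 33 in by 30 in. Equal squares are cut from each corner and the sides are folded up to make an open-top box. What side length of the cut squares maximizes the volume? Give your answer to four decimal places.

With cut size x, the volume is V(x) = x(33 − 2x)(30 − 2x) for 0 < x < 15.
V'(x) = 12x^2 − 252x + 990. Setting V'(x) = 0 gives x ≈ 5.2322 (the root in (0, 15)).
V''(x) = 24x − 252 is negative there, so this is the maximum; V ≈ 2303.4576.

5.2322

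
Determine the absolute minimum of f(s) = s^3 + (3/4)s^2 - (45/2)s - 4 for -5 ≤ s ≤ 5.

-639/16

The derivative is 3s^2 + (3/2)s - 45/2, which vanishes at s = -3 and s = 5/2.
Evaluating at the critical points and endpoints: f(-5) = 9/4,  f(-3) = 173/4,  f(5/2) = -639/16,  f(5) = 109/4.
So the minimum is f(5/2) = -639/16.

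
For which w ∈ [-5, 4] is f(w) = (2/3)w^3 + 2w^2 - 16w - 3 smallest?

f'(w) = 2w^2 + 4w - 16, which vanishes at w = -4 and w = 2.
Candidates: f(-5) = 131/3, f(-4) = 151/3, f(2) = -65/3, f(4) = 23/3.
Hence the absolute minimum is -65/3 at w = 2.

2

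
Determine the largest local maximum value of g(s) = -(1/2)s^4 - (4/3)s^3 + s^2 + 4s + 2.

31/6

Critical points: g'(s) = -2s^3 - 4s^2 + 2s + 4 vanishes at s = -2, -1, 1.
Second-derivative test with g''(s) = -6s^2 - 8s + 2: g''(-2) = -6 < 0 ⇒ local maximum; g''(-1) = 4 > 0 ⇒ local minimum; g''(1) = -12 < 0 ⇒ local maximum.
Thus g has its largest local maximum at s = 1, with value 31/6.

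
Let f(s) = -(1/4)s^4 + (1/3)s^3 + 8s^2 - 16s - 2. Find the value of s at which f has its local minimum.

Critical points: f'(s) = -s^3 + s^2 + 16s - 16 vanishes at s = -4, 1, 4.
f''(s) = -3s^2 + 2s + 16. f''(-4) = -40 < 0 ⇒ local maximum; f''(1) = 15 > 0 ⇒ local minimum; f''(4) = -24 < 0 ⇒ local maximum.
The local minimum is f(1) = -119/12.

1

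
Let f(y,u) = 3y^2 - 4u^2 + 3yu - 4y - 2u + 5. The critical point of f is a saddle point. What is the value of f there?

∂f/∂y = 6y + 3u - 4 = 0 and ∂f/∂u = 3y - 8u - 2 = 0, so (y, u) = (2/3, 0).
The Hessian has f_{yy} = 6, f_{uu} = -8, f_{yu} = 3, giving D = -57 < 0, so the point is a saddle point.
f(2/3, 0) = 11/3.

11/3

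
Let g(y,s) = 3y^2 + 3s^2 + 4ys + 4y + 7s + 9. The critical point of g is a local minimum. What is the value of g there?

∂g/∂y = 6y + 4s + 4 = 0 and ∂g/∂s = 4y + 6s + 7 = 0, so (y, s) = (1/5, -13/10).
The Hessian has g_{yy} = 6, g_{ss} = 6, g_{ys} = 4, giving D = 20 > 0 with g_{yy} > 0, so the point is a local minimum.
g(1/5, -13/10) = 97/20.

97/20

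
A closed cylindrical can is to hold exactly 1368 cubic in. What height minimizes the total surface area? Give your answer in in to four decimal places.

With radius r and height h, πr²h = 1368 so h = 1368/(πr²), and S(r) = 2πr² + 2πrh = 2πr² + 2·1368/r.
S'(r) = 4πr − 2·1368/r² = 0 ⇒ r³ = 1368/(2π), so r ≈ 6.0159 and h = 2r ≈ 12.0318.
S''(r) = 4π + 4·1368/r³ > 0, so this is the minimum; S ≈ 682.1899.

12.0318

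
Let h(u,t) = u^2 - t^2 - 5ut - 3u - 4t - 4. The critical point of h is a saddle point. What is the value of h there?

-49/29

∂h/∂u = 2u - 5t - 3 = 0 and ∂h/∂t = -5u - 2t - 4 = 0, so (u, t) = (-14/29, -23/29).
The Hessian has h_{uu} = 2, h_{tt} = -2, h_{ut} = -5, giving D = -29 < 0, so the point is a saddle point.
h(-14/29, -23/29) = -49/29.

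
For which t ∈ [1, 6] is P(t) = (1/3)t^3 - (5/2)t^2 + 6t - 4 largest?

6

Differentiating, P'(t) = t^2 - 5t + 6; which vanishes at t = 2 and t = 3.
Candidates: P(1) = -1/6, P(2) = 2/3, P(3) = 1/2, P(6) = 14.
Hence the absolute maximum is 14 at t = 6.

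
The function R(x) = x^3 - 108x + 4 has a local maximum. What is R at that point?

436

R'(x) = 3x^2 - 108. Setting R'(x) = 0 gives x ∈ {-6, 6}.
Second-derivative test with R''(x) = 6x: R''(-6) = -36 < 0 ⇒ local maximum; R''(6) = 36 > 0 ⇒ local minimum.
Thus R has its local maximum at x = -6, with value 436.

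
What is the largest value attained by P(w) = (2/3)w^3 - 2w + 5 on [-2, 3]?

P'(w) = 2w^2 - 2, which vanishes at w = -1 and w = 1.
Compare values at every candidate in [-2, 3]: P(-2) = 11/3, P(-1) = 19/3, P(1) = 11/3, P(3) = 17.
The maximum over the interval is 17, attained at w = 3.

17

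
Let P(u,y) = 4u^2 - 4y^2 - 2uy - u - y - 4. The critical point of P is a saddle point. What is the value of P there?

∂P/∂u = 8u - 2y - 1 = 0 and ∂P/∂y = -2u - 8y - 1 = 0, so (u, y) = (3/34, -5/34).
The Hessian has P_{uu} = 8, P_{yy} = -8, P_{uy} = -2, giving D = -68 < 0, so the point is a saddle point.
P(3/34, -5/34) = -135/34.

-135/34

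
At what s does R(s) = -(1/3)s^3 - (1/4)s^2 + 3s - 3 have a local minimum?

R'(s) = -s^2 - (1/2)s + 3. Setting R'(s) = 0 gives s ∈ {-2, 3/2}.
Since R''(s) = -2s - 1/2, we get R''(-2) = 7/2 > 0 ⇒ local minimum; R''(3/2) = -7/2 < 0 ⇒ local maximum.
So the local minimum value is R(-2) = -22/3.

-2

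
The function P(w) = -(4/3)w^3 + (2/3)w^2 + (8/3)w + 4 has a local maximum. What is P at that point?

P'(w) = -4w^2 + (4/3)w + 8/3 = 0 at w = -2/3, 1.
P''(w) = -8w + 4/3. P''(-2/3) = 20/3 > 0 ⇒ local minimum; P''(1) = -20/3 < 0 ⇒ local maximum.
So the local maximum value is P(1) = 6.

6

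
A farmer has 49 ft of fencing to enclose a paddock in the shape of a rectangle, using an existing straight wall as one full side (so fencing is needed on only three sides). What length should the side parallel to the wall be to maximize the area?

49/2

Let the sides perpendicular to the wall have length x and the parallel side y, so 2x + y = 49 and the area is A = xy = x(49 − 2x).
A'(x) = 49 − 4x = 0 gives x = 49/4, and A''(x) = −4 < 0 confirms a maximum.
Then y = 49 − 2·49/4 = 49/2 and A = 2401/8.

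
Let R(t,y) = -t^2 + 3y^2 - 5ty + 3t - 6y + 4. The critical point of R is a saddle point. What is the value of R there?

49/37

∂R/∂t = -2t - 5y + 3 = 0 and ∂R/∂y = -5t + 6y - 6 = 0, so (t, y) = (-12/37, 27/37).
The Hessian has R_{tt} = -2, R_{yy} = 6, R_{ty} = -5, giving D = -37 < 0, so the point is a saddle point.
R(-12/37, 27/37) = 49/37.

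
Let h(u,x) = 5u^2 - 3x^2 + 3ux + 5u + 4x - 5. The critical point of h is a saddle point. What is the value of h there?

-400/69

∂h/∂u = 10u + 3x + 5 = 0 and ∂h/∂x = 3u - 6x + 4 = 0, so (u, x) = (-14/23, 25/69).
The Hessian has h_{uu} = 10, h_{xx} = -6, h_{ux} = 3, giving D = -69 < 0, so the point is a saddle point.
h(-14/23, 25/69) = -400/69.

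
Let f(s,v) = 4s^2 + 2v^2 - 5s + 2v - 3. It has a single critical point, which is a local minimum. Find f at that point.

∂f/∂s = 8s - 5 = 0 and ∂f/∂v = 4v + 2 = 0, so (s, v) = (5/8, -1/2).
The Hessian has f_{ss} = 8, f_{vv} = 4, f_{sv} = 0, giving D = 32 > 0 with f_{ss} > 0, so the point is a local minimum.
f(5/8, -1/2) = -81/16.

-81/16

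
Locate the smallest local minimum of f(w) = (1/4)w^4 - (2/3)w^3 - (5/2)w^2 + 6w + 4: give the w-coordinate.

f'(w) = w^3 - 2w^2 - 5w + 6. Setting f'(w) = 0 gives w ∈ {-2, 1, 3}.
Second-derivative test with f''(w) = 3w^2 - 4w - 5: f''(-2) = 15 > 0 ⇒ local minimum; f''(1) = -6 < 0 ⇒ local maximum; f''(3) = 10 > 0 ⇒ local minimum.
Thus f has its smallest local minimum at w = -2, with value -26/3.

-2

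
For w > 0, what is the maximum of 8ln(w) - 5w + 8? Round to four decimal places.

g'(w) = 8/w − 5 = 0 gives w = 8/5.
g''(w) = -8/w², which is negative for w > 0, so this is a local maximum.
g(8/5) = 8·ln(8/5) - 8 + 8 ≈ 3.7600.

3.7600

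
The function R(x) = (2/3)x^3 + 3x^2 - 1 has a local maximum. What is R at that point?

R'(x) = 2x^2 + 6x = 0 at x = -3, 0.
R''(x) = 4x + 6. R''(-3) = -6 < 0 ⇒ local maximum; R''(0) = 6 > 0 ⇒ local minimum.
So the local maximum value is R(-3) = 8.

8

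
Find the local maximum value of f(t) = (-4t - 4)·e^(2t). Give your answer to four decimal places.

f'(t) = (-4)·e^(2t) + (-4t - 4)·2·e^(2t) = (-8t - 12)·e^(2t). Since e^(2t) > 0, the only critical point is t = -3/2.
f''(-3/2) has the same sign as -8 < 0, so this is a local maximum.
f(-3/2) = (2)·e^(-3) ≈ 0.0996.

0.0996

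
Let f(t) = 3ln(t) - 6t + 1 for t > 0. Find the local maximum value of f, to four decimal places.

-4.0794

f'(t) = 3/t − 6 = 0 gives t = 1/2.
f''(t) = -3/t², which is negative for t > 0, so this is a local maximum.
f(1/2) = 3·ln(1/2) - 3 + 1 ≈ -4.0794.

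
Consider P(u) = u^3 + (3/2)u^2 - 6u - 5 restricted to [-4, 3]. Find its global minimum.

P'(u) = 3u^2 + 3u - 6, which vanishes at u = -2 and u = 1.
Evaluating at the critical points and endpoints: P(-4) = -21; P(-2) = 5; P(1) = -17/2; P(3) = 35/2.
Hence the absolute minimum is -21 at u = -4.

-21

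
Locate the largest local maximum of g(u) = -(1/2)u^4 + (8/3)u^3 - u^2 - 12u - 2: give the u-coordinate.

g'(u) = -2u^3 + 8u^2 - 2u - 12 = 0 at u = -1, 2, 3.
Since g''(u) = -6u^2 + 16u - 2, we get g''(-1) = -24 < 0 ⇒ local maximum; g''(2) = 6 > 0 ⇒ local minimum; g''(3) = -8 < 0 ⇒ local maximum.
Thus g has its largest local maximum at u = -1, with value 35/6.

-1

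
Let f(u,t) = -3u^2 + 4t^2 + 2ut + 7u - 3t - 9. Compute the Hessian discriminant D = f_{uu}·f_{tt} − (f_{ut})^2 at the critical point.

∂f/∂u = -6u + 2t + 7 = 0 and ∂f/∂t = 2u + 8t - 3 = 0, so (u, t) = (31/26, 1/13).
The Hessian has f_{uu} = -6, f_{tt} = 8, f_{ut} = 2, giving D = -52 < 0, so the point is a saddle point.
D = (-6)·(8) − (2)^2 = -52.

-52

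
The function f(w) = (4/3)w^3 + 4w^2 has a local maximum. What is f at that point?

16/3

f'(w) = 4w^2 + 8w. Setting f'(w) = 0 gives w ∈ {-2, 0}.
f''(w) = 8w + 8. f''(-2) = -8 < 0 ⇒ local maximum; f''(0) = 8 > 0 ⇒ local minimum.
Thus f has its local maximum at w = -2, with value 16/3.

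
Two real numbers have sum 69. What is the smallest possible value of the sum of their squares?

4761/2

With a + b = 69, a^2 + b^2 = a^2 + (69 − a)^2.
The derivative 2a − 2(69 − a) = 4a − 138 vanishes at a = 69/2; second derivative 4 > 0, a minimum.
The minimum is 2·(69/2)^2 = 4761/2.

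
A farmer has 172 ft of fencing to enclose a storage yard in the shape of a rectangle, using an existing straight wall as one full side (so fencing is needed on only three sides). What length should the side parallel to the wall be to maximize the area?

Let the sides perpendicular to the wall have length x and the parallel side y, so 2x + y = 172 and the area is A = xy = x(172 − 2x).
A'(x) = 172 − 4x = 0 gives x = 43, and A''(x) = −4 < 0 confirms a maximum.
Then y = 172 − 2·43 = 86 and A = 3698.

86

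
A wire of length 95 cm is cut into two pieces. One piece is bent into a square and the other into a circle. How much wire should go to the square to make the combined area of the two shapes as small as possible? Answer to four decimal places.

53.2094

Let x be the length used for the square. Square side x/4; circle radius (95−x)/(2π).
A(x) = (x/4)² + π·((95−x)/(2π))² = x²/16 + (95−x)²/(4π) for 0 ≤ x ≤ 95. A'(x) = x/8 − (95−x)/(2π) = 0 gives x = 4·95/(π+4) ≈ 53.2094.
A'' = 1/8 + 1/(2π) > 0, so this gives the minimum combined area; x ≈ 53.2094 cm to the square.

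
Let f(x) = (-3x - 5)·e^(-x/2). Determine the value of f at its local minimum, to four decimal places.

f'(x) = (-3)·e^(-x/2) + (-3x - 5)·(-1/2)·e^(-x/2) = ((3/2)x - 1/2)·e^(-x/2). Since e^(-x/2) > 0, the only critical point is x = 1/3.
f''(1/3) has the same sign as 3/2 > 0, so this is a local minimum.
f(1/3) = (-6)·e^(-1/6) ≈ -5.0789.

-5.0789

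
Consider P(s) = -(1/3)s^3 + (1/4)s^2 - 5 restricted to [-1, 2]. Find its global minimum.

-20/3

The derivative is -s^2 + (1/2)s, which vanishes at s = 0 and s = 1/2.
Evaluating at the critical points and endpoints: P(-1) = -53/12, P(0) = -5, P(1/2) = -239/48, P(2) = -20/3.
So the minimum is P(2) = -20/3.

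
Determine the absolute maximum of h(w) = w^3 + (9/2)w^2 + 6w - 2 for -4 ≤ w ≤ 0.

The derivative is 3w^2 + 9w + 6, which vanishes at w = -2 and w = -1.
Candidates: h(-4) = -18,  h(-2) = -4,  h(-1) = -9/2,  h(0) = -2.
The maximum over the interval is -2, attained at w = 0.

-2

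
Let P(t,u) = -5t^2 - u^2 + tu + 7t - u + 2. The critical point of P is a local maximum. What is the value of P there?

85/19

∂P/∂t = -10t + u + 7 = 0 and ∂P/∂u = t - 2u - 1 = 0, so (t, u) = (13/19, -3/19).
The Hessian has P_{tt} = -10, P_{uu} = -2, P_{tu} = 1, giving D = 19 > 0 with P_{tt} < 0, so the point is a local maximum.
P(13/19, -3/19) = 85/19.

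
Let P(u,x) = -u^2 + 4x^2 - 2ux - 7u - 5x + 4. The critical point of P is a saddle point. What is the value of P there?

∂P/∂u = -2u - 2x - 7 = 0 and ∂P/∂x = -2u + 8x - 5 = 0, so (u, x) = (-33/10, -1/5).
The Hessian has P_{uu} = -2, P_{xx} = 8, P_{ux} = -2, giving D = -20 < 0, so the point is a saddle point.
P(-33/10, -1/5) = 321/20.

321/20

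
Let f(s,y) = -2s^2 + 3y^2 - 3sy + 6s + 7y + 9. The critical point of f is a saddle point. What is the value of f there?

433/33

∂f/∂s = -4s - 3y + 6 = 0 and ∂f/∂y = -3s + 6y + 7 = 0, so (s, y) = (19/11, -10/33).
The Hessian has f_{ss} = -4, f_{yy} = 6, f_{sy} = -3, giving D = -33 < 0, so the point is a saddle point.
f(19/11, -10/33) = 433/33.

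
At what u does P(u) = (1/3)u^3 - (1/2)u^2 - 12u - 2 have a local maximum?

P'(u) = u^2 - u - 12 = 0 at u = -3, 4.
Second-derivative test with P''(u) = 2u - 1: P''(-3) = -7 < 0 ⇒ local maximum; P''(4) = 7 > 0 ⇒ local minimum.
Thus P has its local maximum at u = -3, with value 41/2.

-3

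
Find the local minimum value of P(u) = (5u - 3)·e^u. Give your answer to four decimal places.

P'(u) = 5·e^u + (5u - 3)·1·e^u = (5u + 2)·e^u. Since e^u > 0, the only critical point is u = -2/5.
P''(-2/5) has the same sign as 5 > 0, so this is a local minimum.
P(-2/5) = (-5)·e^(-2/5) ≈ -3.3516.

-3.3516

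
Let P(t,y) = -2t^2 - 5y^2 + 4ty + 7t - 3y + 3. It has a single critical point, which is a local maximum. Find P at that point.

251/24

∂P/∂t = -4t + 4y + 7 = 0 and ∂P/∂y = 4t - 10y - 3 = 0, so (t, y) = (29/12, 2/3).
The Hessian has P_{tt} = -4, P_{yy} = -10, P_{ty} = 4, giving D = 24 > 0 with P_{tt} < 0, so the point is a local maximum.
P(29/12, 2/3) = 251/24.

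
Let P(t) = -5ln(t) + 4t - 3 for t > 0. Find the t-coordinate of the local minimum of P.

5/4

P'(t) = -5/t + 4 = 0 gives t = 5/4.
P''(t) = 5/t², which is positive for t > 0, so this is a local minimum.
P(5/4) = -5·ln(5/4) + 5 - 3 ≈ 0.8843.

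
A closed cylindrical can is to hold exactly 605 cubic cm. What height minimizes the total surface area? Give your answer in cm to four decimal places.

With radius r and height h, πr²h = 605 so h = 605/(πr²), and S(r) = 2πr² + 2πrh = 2πr² + 2·605/r.
S'(r) = 4πr − 2·605/r² = 0 ⇒ r³ = 605/(2π), so r ≈ 4.5834 and h = 2r ≈ 9.1669.
S''(r) = 4π + 4·605/r³ > 0, so this is the minimum; S ≈ 395.9905.

9.1669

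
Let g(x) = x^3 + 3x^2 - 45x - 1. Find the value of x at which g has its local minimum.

3

g'(x) = 3x^2 + 6x - 45 = 0 at x = -5, 3.
Second-derivative test with g''(x) = 6x + 6: g''(-5) = -24 < 0 ⇒ local maximum; g''(3) = 24 > 0 ⇒ local minimum.
Thus g has its local minimum at x = 3, with value -82.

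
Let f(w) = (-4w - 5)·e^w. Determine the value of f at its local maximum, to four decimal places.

Differentiating with the product rule gives f'(w) = (-4w - 9)·e^w. Since e^w > 0, the only critical point is w = -9/4.
f''(-9/4) has the same sign as -4 < 0, so this is a local maximum.
f(-9/4) = (4)·e^(-9/4) ≈ 0.4216.

0.4216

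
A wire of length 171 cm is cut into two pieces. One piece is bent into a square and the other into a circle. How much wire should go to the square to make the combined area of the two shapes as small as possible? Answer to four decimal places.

Let x be the length used for the square. Square side x/4; circle radius (171−x)/(2π).
A(x) = (x/4)² + π·((171−x)/(2π))² = x²/16 + (171−x)²/(4π) for 0 ≤ x ≤ 171. A'(x) = x/8 − (171−x)/(2π) = 0 gives x = 4·171/(π+4) ≈ 95.7770.
A'' = 1/8 + 1/(2π) > 0, so this gives the minimum combined area; x ≈ 95.7770 cm to the square.

95.7770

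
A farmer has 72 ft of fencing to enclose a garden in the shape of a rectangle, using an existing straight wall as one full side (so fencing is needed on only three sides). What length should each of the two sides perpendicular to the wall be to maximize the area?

Let the sides perpendicular to the wall have length x and the parallel side y, so 2x + y = 72 and the area is A = xy = x(72 − 2x).
A'(x) = 72 − 4x = 0 gives x = 18, and A''(x) = −4 < 0 confirms a maximum.
Then y = 72 − 2·18 = 36 and A = 648.

18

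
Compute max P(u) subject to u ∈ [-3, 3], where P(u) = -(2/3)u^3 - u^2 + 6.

P'(u) = -2u^2 - 2u, which vanishes at u = -1 and u = 0.
Compare values at every candidate in [-3, 3]: P(-3) = 15,  P(-1) = 17/3,  P(0) = 6,  P(3) = -21.
So the maximum is P(-3) = 15.

15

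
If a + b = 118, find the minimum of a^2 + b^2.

6962

With a + b = 118, a^2 + b^2 = a^2 + (118 − a)^2.
The derivative 2a − 2(118 − a) = 4a − 236 vanishes at a = 59; second derivative 4 > 0, a minimum.
The minimum is 2·(59)^2 = 6962.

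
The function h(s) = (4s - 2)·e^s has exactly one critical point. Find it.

-1/2

By the product rule, h'(s) = (4s + 2)·e^s. Since e^s > 0, the only critical point is s = -1/2.
h''(-1/2) has the same sign as 4 > 0, so this is a local minimum.
h(-1/2) = (-4)·e^(-1/2) ≈ -2.4261.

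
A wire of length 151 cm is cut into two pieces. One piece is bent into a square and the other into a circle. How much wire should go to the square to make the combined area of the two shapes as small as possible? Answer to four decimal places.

Let x be the length used for the square. Square side x/4; circle radius (151−x)/(2π).
A(x) = (x/4)² + π·((151−x)/(2π))² = x²/16 + (151−x)²/(4π) for 0 ≤ x ≤ 151. A'(x) = x/8 − (151−x)/(2π) = 0 gives x = 4·151/(π+4) ≈ 84.5750.
A'' = 1/8 + 1/(2π) > 0, so this gives the minimum combined area; x ≈ 84.5750 cm to the square.

84.5750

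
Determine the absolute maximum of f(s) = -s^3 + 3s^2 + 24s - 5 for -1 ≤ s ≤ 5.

Differentiating, f'(s) = -3s^2 + 6s + 24; whose only zero in [-1, 5] is s = 4.
Compare values at every candidate in [-1, 5]: f(-1) = -25,  f(4) = 75,  f(5) = 65.
So the maximum is f(4) = 75.

75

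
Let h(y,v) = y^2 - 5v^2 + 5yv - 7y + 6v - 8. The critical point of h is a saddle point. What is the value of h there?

∂h/∂y = 2y + 5v - 7 = 0 and ∂h/∂v = 5y - 10v + 6 = 0, so (y, v) = (8/9, 47/45).
The Hessian has h_{yy} = 2, h_{vv} = -10, h_{yv} = 5, giving D = -45 < 0, so the point is a saddle point.
h(8/9, 47/45) = -359/45.

-359/45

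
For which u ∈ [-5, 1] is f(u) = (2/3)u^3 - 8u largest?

-2

Differentiating, f'(u) = 2u^2 - 8; whose only zero in [-5, 1] is u = -2.
Candidates: f(-5) = -130/3; f(-2) = 32/3; f(1) = -22/3.
So the maximum is f(-2) = 32/3.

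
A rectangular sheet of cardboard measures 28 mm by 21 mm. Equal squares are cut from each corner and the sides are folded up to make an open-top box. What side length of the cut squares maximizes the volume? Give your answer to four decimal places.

3.9602

With cut size x, the volume is V(x) = x(28 − 2x)(21 − 2x) for 0 < x < 10.5.
V'(x) = 12x^2 − 196x + 588. Setting V'(x) = 0 gives x ≈ 3.9602 (the root in (0, 10.5)).
V''(x) = 24x − 196 is negative there, so this is the maximum; V ≈ 1040.0797.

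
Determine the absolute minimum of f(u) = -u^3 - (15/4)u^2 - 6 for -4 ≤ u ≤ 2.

-29

The derivative is -3u^2 - (15/2)u, which vanishes at u = -5/2 and u = 0.
Candidates: f(-4) = -2, f(-5/2) = -221/16, f(0) = -6, f(2) = -29.
The minimum over the interval is -29, attained at u = 2.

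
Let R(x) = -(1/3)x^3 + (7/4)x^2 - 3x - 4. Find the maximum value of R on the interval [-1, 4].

13/12

Differentiating, R'(x) = -x^2 + (7/2)x - 3; which vanishes at x = 3/2 and x = 2.
Compare values at every candidate in [-1, 4]: R(-1) = 13/12,  R(3/2) = -91/16,  R(2) = -17/3,  R(4) = -28/3.
Hence the absolute maximum is 13/12 at x = -1.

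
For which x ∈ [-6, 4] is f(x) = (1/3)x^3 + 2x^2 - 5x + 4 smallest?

The derivative is x^2 + 4x - 5, which vanishes at x = -5 and x = 1.
Candidates: f(-6) = 34, f(-5) = 112/3, f(1) = 4/3, f(4) = 112/3.
The minimum over the interval is 4/3, attained at x = 1.

1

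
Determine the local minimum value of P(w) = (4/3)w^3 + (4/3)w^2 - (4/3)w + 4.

Critical points: P'(w) = 4w^2 + (8/3)w - 4/3 vanishes at w = -1, 1/3.
Second-derivative test with P''(w) = 8w + 8/3: P''(-1) = -16/3 < 0 ⇒ local maximum; P''(1/3) = 16/3 > 0 ⇒ local minimum.
The local minimum is P(1/3) = 304/81.

304/81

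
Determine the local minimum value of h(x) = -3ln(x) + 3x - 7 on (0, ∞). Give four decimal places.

h'(x) = -3/x + 3 = 0 gives x = 1.
h''(x) = 3/x², which is positive for x > 0, so this is a local minimum.
h(1) = -3·ln(1) + 3 - 7 ≈ -4.0000.

-4.0000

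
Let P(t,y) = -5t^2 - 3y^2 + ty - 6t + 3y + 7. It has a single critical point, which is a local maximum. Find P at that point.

∂P/∂t = -10t + y - 6 = 0 and ∂P/∂y = t - 6y + 3 = 0, so (t, y) = (-33/59, 24/59).
The Hessian has P_{tt} = -10, P_{yy} = -6, P_{ty} = 1, giving D = 59 > 0 with P_{tt} < 0, so the point is a local maximum.
P(-33/59, 24/59) = 548/59.

548/59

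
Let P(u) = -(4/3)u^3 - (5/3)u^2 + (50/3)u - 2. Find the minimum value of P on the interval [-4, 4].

-142/3

The derivative is -4u^2 - (10/3)u + 50/3, which vanishes at u = -5/2 and u = 5/3.
Compare values at every candidate in [-4, 4]: P(-4) = -10; P(-5/2) = -133/4; P(5/3) = 1213/81; P(4) = -142/3.
The minimum over the interval is -142/3, attained at u = 4.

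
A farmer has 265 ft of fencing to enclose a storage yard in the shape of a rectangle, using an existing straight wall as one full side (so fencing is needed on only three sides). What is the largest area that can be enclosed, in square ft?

70225/8

Let the sides perpendicular to the wall have length x and the parallel side y, so 2x + y = 265 and the area is A = xy = x(265 − 2x).
A'(x) = 265 − 4x = 0 gives x = 265/4, and A''(x) = −4 < 0 confirms a maximum.
Then y = 265 − 2·265/4 = 265/2 and A = 70225/8.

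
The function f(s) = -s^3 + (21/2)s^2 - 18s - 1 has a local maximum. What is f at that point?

53

Critical points: f'(s) = -3s^2 + 21s - 18 vanishes at s = 1, 6.
Second-derivative test with f''(s) = -6s + 21: f''(1) = 15 > 0 ⇒ local minimum; f''(6) = -15 < 0 ⇒ local maximum.
The local maximum is f(6) = 53.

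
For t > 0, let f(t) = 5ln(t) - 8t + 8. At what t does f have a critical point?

f'(t) = 5/t − 8 = 0 gives t = 5/8.
f''(t) = -5/t², which is negative for t > 0, so this is a local maximum.
f(5/8) = 5·ln(5/8) - 5 + 8 ≈ 0.6500.

5/8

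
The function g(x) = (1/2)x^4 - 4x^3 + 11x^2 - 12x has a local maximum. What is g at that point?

-4

g'(x) = 2x^3 - 12x^2 + 22x - 12. Setting g'(x) = 0 gives x ∈ {1, 2, 3}.
Since g''(x) = 6x^2 - 24x + 22, we get g''(1) = 4 > 0 ⇒ local minimum; g''(2) = -2 < 0 ⇒ local maximum; g''(3) = 4 > 0 ⇒ local minimum.
The local maximum is g(2) = -4.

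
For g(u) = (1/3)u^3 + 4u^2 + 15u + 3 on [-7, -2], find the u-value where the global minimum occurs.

-7

The derivative is u^2 + 8u + 15, which vanishes at u = -5 and u = -3.
Candidates: g(-7) = -61/3, g(-5) = -41/3, g(-3) = -15, g(-2) = -41/3.
So the minimum is g(-7) = -61/3.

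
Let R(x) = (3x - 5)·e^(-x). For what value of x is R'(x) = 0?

By the product rule, R'(x) = (-3x + 8)·e^(-x). Since e^(-x) > 0, the only critical point is x = 8/3.
R''(8/3) has the same sign as -3 < 0, so this is a local maximum.
R(8/3) = (3)·e^(-8/3) ≈ 0.2085.

8/3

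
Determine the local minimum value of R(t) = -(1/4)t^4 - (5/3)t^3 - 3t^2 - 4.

R'(t) = -t^3 - 5t^2 - 6t. Setting R'(t) = 0 gives t ∈ {-3, -2, 0}.
Since R''(t) = -3t^2 - 10t - 6, we get R''(-3) = -3 < 0 ⇒ local maximum; R''(-2) = 2 > 0 ⇒ local minimum; R''(0) = -6 < 0 ⇒ local maximum.
Thus R has its local minimum at t = -2, with value -20/3.

-20/3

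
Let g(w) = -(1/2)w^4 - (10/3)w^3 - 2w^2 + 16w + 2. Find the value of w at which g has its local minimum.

g'(w) = -2w^3 - 10w^2 - 4w + 16 = 0 at w = -4, -2, 1.
g''(w) = -6w^2 - 20w - 4. g''(-4) = -20 < 0 ⇒ local maximum; g''(-2) = 12 > 0 ⇒ local minimum; g''(1) = -30 < 0 ⇒ local maximum.
Thus g has its local minimum at w = -2, with value -58/3.

-2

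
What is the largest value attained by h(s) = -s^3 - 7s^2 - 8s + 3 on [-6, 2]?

15

Differentiating, h'(s) = -3s^2 - 14s - 8; which vanishes at s = -4 and s = -2/3.
Evaluating at the critical points and endpoints: h(-6) = 15, h(-4) = -13, h(-2/3) = 149/27, h(2) = -49.
Hence the absolute maximum is 15 at s = -6.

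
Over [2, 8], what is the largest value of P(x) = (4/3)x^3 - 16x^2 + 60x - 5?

401/3

Differentiating, P'(x) = 4x^2 - 32x + 60; which vanishes at x = 3 and x = 5.
Evaluating at the critical points and endpoints: P(2) = 185/3, P(3) = 67, P(5) = 185/3, P(8) = 401/3.
Hence the absolute maximum is 401/3 at x = 8.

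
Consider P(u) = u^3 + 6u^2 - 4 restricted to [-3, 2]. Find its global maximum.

28

P'(u) = 3u^2 + 12u, whose only zero in [-3, 2] is u = 0.
Candidates: P(-3) = 23, P(0) = -4, P(2) = 28.
So the maximum is P(2) = 28.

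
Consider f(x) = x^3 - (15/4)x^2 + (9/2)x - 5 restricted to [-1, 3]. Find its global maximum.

Differentiating, f'(x) = 3x^2 - (15/2)x + 9/2; which vanishes at x = 1 and x = 3/2.
Evaluating at the critical points and endpoints: f(-1) = -57/4; f(1) = -13/4; f(3/2) = -53/16; f(3) = 7/4.
So the maximum is f(3) = 7/4.

7/4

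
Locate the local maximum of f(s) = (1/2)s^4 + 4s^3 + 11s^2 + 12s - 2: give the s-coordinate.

f'(s) = 2s^3 + 12s^2 + 22s + 12. Setting f'(s) = 0 gives s ∈ {-3, -2, -1}.
f''(s) = 6s^2 + 24s + 22. f''(-3) = 4 > 0 ⇒ local minimum; f''(-2) = -2 < 0 ⇒ local maximum; f''(-1) = 4 > 0 ⇒ local minimum.
The local maximum is f(-2) = -6.

-2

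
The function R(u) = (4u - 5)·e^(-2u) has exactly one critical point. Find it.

Differentiating with the product rule gives R'(u) = (-8u + 14)·e^(-2u). Since e^(-2u) > 0, the only critical point is u = 7/4.
R''(7/4) has the same sign as -8 < 0, so this is a local maximum.
R(7/4) = (2)·e^(-7/2) ≈ 0.0604.

7/4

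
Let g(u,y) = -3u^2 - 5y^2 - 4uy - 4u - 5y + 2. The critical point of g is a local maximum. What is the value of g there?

163/44

∂g/∂u = -6u - 4y - 4 = 0 and ∂g/∂y = -4u - 10y - 5 = 0, so (u, y) = (-5/11, -7/22).
The Hessian has g_{uu} = -6, g_{yy} = -10, g_{uy} = -4, giving D = 44 > 0 with g_{uu} < 0, so the point is a local maximum.
g(-5/11, -7/22) = 163/44.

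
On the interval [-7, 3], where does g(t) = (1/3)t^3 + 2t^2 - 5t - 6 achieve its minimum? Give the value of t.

1

Differentiating, g'(t) = t^2 + 4t - 5; which vanishes at t = -5 and t = 1.
Candidates: g(-7) = 38/3; g(-5) = 82/3; g(1) = -26/3; g(3) = 6.
So the minimum is g(1) = -26/3.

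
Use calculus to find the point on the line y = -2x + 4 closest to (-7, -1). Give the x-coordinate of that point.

3/5

Minimize D(x)^2 = (x + 7)^2 + (-2x + 5)^2.
d/dx[D^2] = 2(x + 7) + 2·(-2)·(-2x + 5) = 0 ⇒ x = 3/5.
Then y = 14/5 and the distance is √(361/5) ≈ 8.4971.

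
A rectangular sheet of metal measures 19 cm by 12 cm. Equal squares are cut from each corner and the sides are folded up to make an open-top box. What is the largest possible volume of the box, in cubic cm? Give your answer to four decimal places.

With cut size x, the volume is V(x) = x(19 − 2x)(12 − 2x) for 0 < x < 6.
V'(x) = 12x^2 − 124x + 228. Setting V'(x) = 0 gives x ≈ 2.3928 (the root in (0, 6)).
V''(x) = 24x − 124 is negative there, so this is the maximum; V ≈ 245.3777.

245.3777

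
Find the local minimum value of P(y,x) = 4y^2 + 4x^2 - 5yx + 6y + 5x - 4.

∂P/∂y = 8y - 5x + 6 = 0 and ∂P/∂x = -5y + 8x + 5 = 0, so (y, x) = (-73/39, -70/39).
The Hessian has P_{yy} = 8, P_{xx} = 8, P_{yx} = -5, giving D = 39 > 0 with P_{yy} > 0, so the point is a local minimum.
P(-73/39, -70/39) = -550/39.

-550/39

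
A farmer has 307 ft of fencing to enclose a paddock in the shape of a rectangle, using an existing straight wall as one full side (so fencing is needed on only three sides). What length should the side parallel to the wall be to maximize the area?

307/2

Let the sides perpendicular to the wall have length x and the parallel side y, so 2x + y = 307 and the area is A = xy = x(307 − 2x).
A'(x) = 307 − 4x = 0 gives x = 307/4, and A''(x) = −4 < 0 confirms a maximum.
Then y = 307 − 2·307/4 = 307/2 and A = 94249/8.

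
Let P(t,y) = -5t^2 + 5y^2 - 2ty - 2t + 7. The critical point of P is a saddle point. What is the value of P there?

∂P/∂t = -10t - 2y - 2 = 0 and ∂P/∂y = -2t + 10y = 0, so (t, y) = (-5/26, -1/26).
The Hessian has P_{tt} = -10, P_{yy} = 10, P_{ty} = -2, giving D = -104 < 0, so the point is a saddle point.
P(-5/26, -1/26) = 187/26.

187/26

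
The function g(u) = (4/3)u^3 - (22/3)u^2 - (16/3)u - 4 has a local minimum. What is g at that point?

-172/3

g'(u) = 4u^2 - (44/3)u - 16/3. Setting g'(u) = 0 gives u ∈ {-1/3, 4}.
g''(u) = 8u - 44/3. g''(-1/3) = -52/3 < 0 ⇒ local maximum; g''(4) = 52/3 > 0 ⇒ local minimum.
Thus g has its local minimum at u = 4, with value -172/3.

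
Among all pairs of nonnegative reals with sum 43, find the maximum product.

With x + y = 43, the product is P(x) = x(43 − x).
P'(x) = 43 − 2x = 0 gives x = 43/2; P'' = −2 < 0, so this is the maximum.
P = 43/2·43/2 = 1849/4.

1849/4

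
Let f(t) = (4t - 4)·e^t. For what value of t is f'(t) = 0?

By the product rule, f'(t) = (4t)·e^t. Since e^t > 0, the only critical point is t = 0.
f''(0) has the same sign as 4 > 0, so this is a local minimum.
f(0) = (-4)·e^(0) ≈ -4.0000.

0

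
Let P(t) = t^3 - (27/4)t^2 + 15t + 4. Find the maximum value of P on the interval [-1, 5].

The derivative is 3t^2 - (27/2)t + 15, which vanishes at t = 2 and t = 5/2.
Compare values at every candidate in [-1, 5]: P(-1) = -75/4; P(2) = 15; P(5/2) = 239/16; P(5) = 141/4.
The maximum over the interval is 141/4, attained at t = 5.

141/4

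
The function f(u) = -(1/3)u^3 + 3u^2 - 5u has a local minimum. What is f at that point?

-7/3

f'(u) = -u^2 + 6u - 5. Setting f'(u) = 0 gives u ∈ {1, 5}.
f''(u) = -2u + 6. f''(1) = 4 > 0 ⇒ local minimum; f''(5) = -4 < 0 ⇒ local maximum.
So the local minimum value is f(1) = -7/3.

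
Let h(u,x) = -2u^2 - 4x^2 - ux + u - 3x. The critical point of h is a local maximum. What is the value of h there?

∂h/∂u = -4u - x + 1 = 0 and ∂h/∂x = -u - 8x - 3 = 0, so (u, x) = (11/31, -13/31).
The Hessian has h_{uu} = -4, h_{xx} = -8, h_{ux} = -1, giving D = 31 > 0 with h_{uu} < 0, so the point is a local maximum.
h(11/31, -13/31) = 25/31.

25/31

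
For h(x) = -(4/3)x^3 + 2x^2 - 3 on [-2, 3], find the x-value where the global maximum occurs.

-2

h'(x) = -4x^2 + 4x, which vanishes at x = 0 and x = 1.
Compare values at every candidate in [-2, 3]: h(-2) = 47/3, h(0) = -3, h(1) = -7/3, h(3) = -21.
Hence the absolute maximum is 47/3 at x = -2.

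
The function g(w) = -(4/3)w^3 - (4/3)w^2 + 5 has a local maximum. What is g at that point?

5

g'(w) = -4w^2 - (8/3)w = 0 at w = -2/3, 0.
Since g''(w) = -8w - 8/3, we get g''(-2/3) = 8/3 > 0 ⇒ local minimum; g''(0) = -8/3 < 0 ⇒ local maximum.
So the local maximum value is g(0) = 5.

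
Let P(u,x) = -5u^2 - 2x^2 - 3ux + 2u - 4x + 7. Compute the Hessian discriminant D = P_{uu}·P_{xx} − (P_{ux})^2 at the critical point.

∂P/∂u = -10u - 3x + 2 = 0 and ∂P/∂x = -3u - 4x - 4 = 0, so (u, x) = (20/31, -46/31).
The Hessian has P_{uu} = -10, P_{xx} = -4, P_{ux} = -3, giving D = 31 > 0 with P_{uu} < 0, so the point is a local maximum.
D = (-10)·(-4) − (-3)^2 = 31.

31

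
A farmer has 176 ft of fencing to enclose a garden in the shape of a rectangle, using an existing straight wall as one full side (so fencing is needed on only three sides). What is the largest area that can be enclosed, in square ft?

3872

Let the sides perpendicular to the wall have length x and the parallel side y, so 2x + y = 176 and the area is A = xy = x(176 − 2x).
A'(x) = 176 − 4x = 0 gives x = 44, and A''(x) = −4 < 0 confirms a maximum.
Then y = 176 − 2·44 = 88 and A = 3872.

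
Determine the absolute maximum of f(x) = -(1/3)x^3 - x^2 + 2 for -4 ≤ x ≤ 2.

22/3

f'(x) = -x^2 - 2x, which vanishes at x = -2 and x = 0.
Compare values at every candidate in [-4, 2]: f(-4) = 22/3,  f(-2) = 2/3,  f(0) = 2,  f(2) = -14/3.
Hence the absolute maximum is 22/3 at x = -4.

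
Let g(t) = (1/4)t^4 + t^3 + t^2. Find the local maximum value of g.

g'(t) = t^3 + 3t^2 + 2t = 0 at t = -2, -1, 0.
g''(t) = 3t^2 + 6t + 2. g''(-2) = 2 > 0 ⇒ local minimum; g''(-1) = -1 < 0 ⇒ local maximum; g''(0) = 2 > 0 ⇒ local minimum.
So the local maximum value is g(-1) = 1/4.

1/4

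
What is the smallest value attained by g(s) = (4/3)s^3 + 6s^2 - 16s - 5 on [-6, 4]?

The derivative is 4s^2 + 12s - 16, which vanishes at s = -4 and s = 1.
Candidates: g(-6) = 19, g(-4) = 209/3, g(1) = -41/3, g(4) = 337/3.
Hence the absolute minimum is -41/3 at s = 1.

-41/3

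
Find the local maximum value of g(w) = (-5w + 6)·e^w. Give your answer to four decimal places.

By the product rule, g'(w) = (-5w + 1)·e^w. Since e^w > 0, the only critical point is w = 1/5.
g''(1/5) has the same sign as -5 < 0, so this is a local maximum.
g(1/5) = (5)·e^(1/5) ≈ 6.1070.

6.1070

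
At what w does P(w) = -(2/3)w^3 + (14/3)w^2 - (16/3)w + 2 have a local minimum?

2/3

P'(w) = -2w^2 + (28/3)w - 16/3. Setting P'(w) = 0 gives w ∈ {2/3, 4}.
Since P''(w) = -4w + 28/3, we get P''(2/3) = 20/3 > 0 ⇒ local minimum; P''(4) = -20/3 < 0 ⇒ local maximum.
The local minimum is P(2/3) = 26/81.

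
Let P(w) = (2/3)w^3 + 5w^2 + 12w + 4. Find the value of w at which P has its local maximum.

-3

P'(w) = 2w^2 + 10w + 12. Setting P'(w) = 0 gives w ∈ {-3, -2}.
Since P''(w) = 4w + 10, we get P''(-3) = -2 < 0 ⇒ local maximum; P''(-2) = 2 > 0 ⇒ local minimum.
So the local maximum value is P(-3) = -5.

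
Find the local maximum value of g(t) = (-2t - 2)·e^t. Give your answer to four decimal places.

0.2707

By the product rule, g'(t) = (-2t - 4)·e^t. Since e^t > 0, the only critical point is t = -2.
g''(-2) has the same sign as -2 < 0, so this is a local maximum.
g(-2) = (2)·e^(-2) ≈ 0.2707.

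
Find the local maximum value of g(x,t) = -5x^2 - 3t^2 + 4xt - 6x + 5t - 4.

∂g/∂x = -10x + 4t - 6 = 0 and ∂g/∂t = 4x - 6t + 5 = 0, so (x, t) = (-4/11, 13/22).
The Hessian has g_{xx} = -10, g_{tt} = -6, g_{xt} = 4, giving D = 44 > 0 with g_{xx} < 0, so the point is a local maximum.
g(-4/11, 13/22) = -63/44.

-63/44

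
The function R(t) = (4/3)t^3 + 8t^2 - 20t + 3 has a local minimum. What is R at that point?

Critical points: R'(t) = 4t^2 + 16t - 20 vanishes at t = -5, 1.
Since R''(t) = 8t + 16, we get R''(-5) = -24 < 0 ⇒ local maximum; R''(1) = 24 > 0 ⇒ local minimum.
The local minimum is R(1) = -23/3.

-23/3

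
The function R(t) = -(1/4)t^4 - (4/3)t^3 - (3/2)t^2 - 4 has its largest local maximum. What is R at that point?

-7/4

R'(t) = -t^3 - 4t^2 - 3t = 0 at t = -3, -1, 0.
Second-derivative test with R''(t) = -3t^2 - 8t - 3: R''(-3) = -6 < 0 ⇒ local maximum; R''(-1) = 2 > 0 ⇒ local minimum; R''(0) = -3 < 0 ⇒ local maximum.
The largest local maximum is R(-3) = -7/4.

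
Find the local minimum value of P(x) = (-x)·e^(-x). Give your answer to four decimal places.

-0.3679

P'(x) = (-1)·e^(-x) + (-x)·(-1)·e^(-x) = (x - 1)·e^(-x). Since e^(-x) > 0, the only critical point is x = 1.
P''(1) has the same sign as 1 > 0, so this is a local minimum.
P(1) = (-1)·e^(-1) ≈ -0.3679.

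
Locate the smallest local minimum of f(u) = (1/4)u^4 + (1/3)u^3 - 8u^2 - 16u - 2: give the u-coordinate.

f'(u) = u^3 + u^2 - 16u - 16 = 0 at u = -4, -1, 4.
Second-derivative test with f''(u) = 3u^2 + 2u - 16: f''(-4) = 24 > 0 ⇒ local minimum; f''(-1) = -15 < 0 ⇒ local maximum; f''(4) = 40 > 0 ⇒ local minimum.
So the smallest local minimum value is f(4) = -326/3.

4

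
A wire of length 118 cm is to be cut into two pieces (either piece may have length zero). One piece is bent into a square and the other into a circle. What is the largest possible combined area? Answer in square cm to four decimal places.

1108.0367

Let x be the length used for the square. Square side x/4; circle radius (118−x)/(2π).
A(x) = (x/4)² + π·((118−x)/(2π))² = x²/16 + (118−x)²/(4π) for 0 ≤ x ≤ 118. A'(x) = x/8 − (118−x)/(2π) = 0 gives x = 4·118/(π+4) ≈ 66.0917.
A'' > 0, so the interior critical point is a minimum; the maximum is at an endpoint. A(0) = 1108.0367 and A(118) = 870.2500, so the largest area is 1108.0367.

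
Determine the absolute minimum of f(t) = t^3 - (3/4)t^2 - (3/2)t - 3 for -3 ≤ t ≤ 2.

-129/4

The derivative is 3t^2 - (3/2)t - 3/2, which vanishes at t = -1/2 and t = 1.
Candidates: f(-3) = -129/4; f(-1/2) = -41/16; f(1) = -17/4; f(2) = -1.
The minimum over the interval is -129/4, attained at t = -3.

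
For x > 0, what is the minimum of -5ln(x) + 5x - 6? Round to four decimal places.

h'(x) = -5/x + 5 = 0 gives x = 1.
h''(x) = 5/x², which is positive for x > 0, so this is a local minimum.
h(1) = -5·ln(1) + 5 - 6 ≈ -1.0000.

-1.0000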